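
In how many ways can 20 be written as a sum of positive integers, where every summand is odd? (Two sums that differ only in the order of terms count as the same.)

There are too many to list fully; the first 12 (by largest part) are:
19, 1
17, 3
17, 1, 1, 1
15, 5
15, 3, 1, 1
15, 1, 1, 1, 1, 1
13, 7
13, 5, 1, 1
13, 3, 3, 1
13, 3, 1, 1, 1, 1
13, 1, 1, 1, 1, 1, 1, 1
11, 9
…and 52 more, for 64 total.

64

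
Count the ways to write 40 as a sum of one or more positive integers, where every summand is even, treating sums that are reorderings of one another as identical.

627

Systematic enumeration (by largest part, then next-largest, …) yields 627.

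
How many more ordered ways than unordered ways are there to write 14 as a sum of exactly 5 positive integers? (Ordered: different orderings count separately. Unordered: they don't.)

Compositions: C(13,4) = 715.
Unordered (partitions into 5 parts): 23.
Difference: 715 − 23 = 692.

692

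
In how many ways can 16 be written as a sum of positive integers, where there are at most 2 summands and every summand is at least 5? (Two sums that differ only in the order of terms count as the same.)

5

They are:
16
11,5
10,6
9,7
8,8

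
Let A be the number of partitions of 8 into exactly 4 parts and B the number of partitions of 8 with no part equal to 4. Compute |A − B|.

12

Partitions of 8 into exactly 4 parts: 5.
Partitions of 8 with no part equal to 4: 17.
|5 − 17| = 12.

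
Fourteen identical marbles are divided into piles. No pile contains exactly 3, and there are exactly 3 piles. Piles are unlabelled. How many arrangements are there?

The partitions of 14 that satisfy the conditions:
12+1+1
11+2+1
10+2+2
9+4+1
8+5+1
8+4+2
7+6+1
7+5+2
6+6+2
6+4+4
5+5+4
Counting gives 11.

11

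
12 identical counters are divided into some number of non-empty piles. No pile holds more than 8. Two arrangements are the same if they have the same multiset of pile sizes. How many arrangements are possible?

There are too many to list fully; the first 12 (by largest part) are:
8 + 4
8 + 3 + 1
8 + 2 + 2
8 + 2 + 1 + 1
8 + 1 + 1 + 1 + 1
7 + 5
7 + 4 + 1
7 + 3 + 2
7 + 3 + 1 + 1
7 + 2 + 2 + 1
7 + 2 + 1 + 1 + 1
7 + 1 + 1 + 1 + 1 + 1
…and 58 more, for 70 total.

70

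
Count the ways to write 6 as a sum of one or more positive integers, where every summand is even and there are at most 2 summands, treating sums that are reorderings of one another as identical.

2

Enumerating:
6
4, 2
Counting gives 2.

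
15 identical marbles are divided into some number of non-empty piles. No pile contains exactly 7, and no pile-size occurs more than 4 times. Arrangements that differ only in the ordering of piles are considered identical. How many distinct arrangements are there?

108

Counting exhaustively, 108 partitions satisfy the conditions.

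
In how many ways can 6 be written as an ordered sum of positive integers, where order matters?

32

The number of compositions of n is 2^(n−1); here 2^5 = 32.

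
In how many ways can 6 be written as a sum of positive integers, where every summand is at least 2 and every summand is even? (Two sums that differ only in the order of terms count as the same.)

3

The partitions of 6 that satisfy the conditions:
6
2 + 4
2 + 2 + 2
Counting gives 3.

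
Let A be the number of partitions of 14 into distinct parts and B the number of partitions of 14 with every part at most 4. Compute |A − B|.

Partitions of 14 into distinct parts: 22.
Partitions of 14 with every part at most 4: 47.
|22 − 47| = 25.

25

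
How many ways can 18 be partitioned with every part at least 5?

9

They are:
18
5 + 13
6 + 12
7 + 11
8 + 10
9 + 9
5 + 5 + 8
5 + 6 + 7
6 + 6 + 6
Counting gives 9.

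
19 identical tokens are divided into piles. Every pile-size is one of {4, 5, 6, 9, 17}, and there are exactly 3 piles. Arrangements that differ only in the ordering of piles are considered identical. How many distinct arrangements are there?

2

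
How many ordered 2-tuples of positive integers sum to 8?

Place 1 bars in the 7 internal gaps of a row of 8 dots: C(7,1) = 7.

7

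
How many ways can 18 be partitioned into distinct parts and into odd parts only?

5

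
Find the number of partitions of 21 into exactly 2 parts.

Listing the qualifying partitions of 21:
20+1
19+2
18+3
17+4
16+5
15+6
14+7
13+8
12+9
11+10
Counting gives 10.

10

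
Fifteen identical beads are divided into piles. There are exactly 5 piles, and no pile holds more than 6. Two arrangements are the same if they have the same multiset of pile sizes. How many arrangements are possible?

They are:
6 + 6 + 1 + 1 + 1
6 + 5 + 2 + 1 + 1
6 + 4 + 3 + 1 + 1
6 + 4 + 2 + 2 + 1
6 + 3 + 3 + 2 + 1
6 + 3 + 2 + 2 + 2
5 + 5 + 3 + 1 + 1
5 + 5 + 2 + 2 + 1
5 + 4 + 4 + 1 + 1
5 + 4 + 3 + 2 + 1
5 + 4 + 2 + 2 + 2
5 + 3 + 3 + 3 + 1
5 + 3 + 3 + 2 + 2
4 + 4 + 4 + 2 + 1
4 + 4 + 3 + 3 + 1
4 + 4 + 3 + 2 + 2
4 + 3 + 3 + 3 + 2
3 + 3 + 3 + 3 + 3
Counting gives 18.

18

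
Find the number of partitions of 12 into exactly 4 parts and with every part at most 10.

They are:
9+1+1+1
8+2+1+1
7+3+1+1
7+2+2+1
6+4+1+1
6+3+2+1
6+2+2+2
5+5+1+1
5+4+2+1
5+3+3+1
5+3+2+2
4+4+3+1
4+4+2+2
4+3+3+2
3+3+3+3
That's 15 in total.

15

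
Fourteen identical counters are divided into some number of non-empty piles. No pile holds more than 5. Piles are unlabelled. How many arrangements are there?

70

A partial list (first 12 by largest part):
5,5,4
5,5,3,1
5,5,2,2
5,5,2,1,1
5,5,1,1,1,1
5,4,4,1
5,4,3,2
5,4,3,1,1
5,4,2,2,1
5,4,2,1,1,1
5,4,1,1,1,1,1
5,3,3,3
…and 58 more, for 70 total.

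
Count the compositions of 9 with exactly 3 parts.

28

Place 2 bars in the 8 internal gaps of a row of 9 dots: C(8,2) = 28.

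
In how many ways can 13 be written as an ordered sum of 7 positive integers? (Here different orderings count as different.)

A composition of 13 into 7 positive parts is chosen by placing 6 dividers among the 12 gaps between 13 units: C(12,6) = 924.

924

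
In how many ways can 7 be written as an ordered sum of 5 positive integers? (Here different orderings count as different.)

A composition of 7 into 5 positive parts is chosen by placing 4 dividers among the 6 gaps between 7 units: C(6,4) = 15.

15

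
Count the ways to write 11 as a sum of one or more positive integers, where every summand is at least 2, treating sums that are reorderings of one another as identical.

14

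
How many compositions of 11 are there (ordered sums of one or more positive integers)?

1024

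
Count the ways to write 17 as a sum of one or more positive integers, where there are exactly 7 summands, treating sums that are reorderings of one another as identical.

38

There are too many to list fully; the first 12 (by largest part) are:
11 + 1 + 1 + 1 + 1 + 1 + 1
10 + 2 + 1 + 1 + 1 + 1 + 1
9 + 3 + 1 + 1 + 1 + 1 + 1
9 + 2 + 2 + 1 + 1 + 1 + 1
8 + 4 + 1 + 1 + 1 + 1 + 1
8 + 3 + 2 + 1 + 1 + 1 + 1
8 + 2 + 2 + 2 + 1 + 1 + 1
7 + 5 + 1 + 1 + 1 + 1 + 1
7 + 4 + 2 + 1 + 1 + 1 + 1
7 + 3 + 3 + 1 + 1 + 1 + 1
7 + 3 + 2 + 2 + 1 + 1 + 1
7 + 2 + 2 + 2 + 2 + 1 + 1
…and 26 more, for 38 total.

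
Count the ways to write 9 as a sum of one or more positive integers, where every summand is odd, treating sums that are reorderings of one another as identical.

They are:
9
7,1,1
5,3,1
5,1,1,1,1
3,3,3
3,3,1,1,1
3,1,1,1,1,1,1
1,1,1,1,1,1,1,1,1
Counting gives 8.

8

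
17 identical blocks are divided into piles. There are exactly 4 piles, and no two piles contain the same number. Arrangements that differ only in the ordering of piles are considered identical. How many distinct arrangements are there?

11

Listing the qualifying partitions of 17:
11 + 3 + 2 + 1
10 + 4 + 2 + 1
9 + 5 + 2 + 1
9 + 4 + 3 + 1
8 + 6 + 2 + 1
8 + 5 + 3 + 1
8 + 4 + 3 + 2
7 + 6 + 3 + 1
7 + 5 + 4 + 1
7 + 5 + 3 + 2
6 + 5 + 4 + 2
That's 11 in total.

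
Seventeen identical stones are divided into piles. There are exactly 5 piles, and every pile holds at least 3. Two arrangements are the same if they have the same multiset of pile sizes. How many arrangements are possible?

2

They are:
5, 3, 3, 3, 3
4, 4, 3, 3, 3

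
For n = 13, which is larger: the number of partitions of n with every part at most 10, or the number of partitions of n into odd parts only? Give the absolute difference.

79

Partitions of 13 with every part at most 10: 97.
Partitions of 13 into odd parts only: 18.
|97 − 18| = 79.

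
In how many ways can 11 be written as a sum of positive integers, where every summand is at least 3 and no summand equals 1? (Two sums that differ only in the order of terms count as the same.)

The partitions of 11 that satisfy the conditions:
11
3+8
4+7
5+6
3+3+5
3+4+4
Counting gives 6.

6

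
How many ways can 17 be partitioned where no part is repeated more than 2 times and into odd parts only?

12

Listing the qualifying partitions of 17:
17
15 + 1 + 1
13 + 3 + 1
11 + 5 + 1
11 + 3 + 3
9 + 7 + 1
9 + 5 + 3
9 + 3 + 3 + 1 + 1
7 + 7 + 3
7 + 5 + 5
7 + 5 + 3 + 1 + 1
5 + 5 + 3 + 3 + 1
That's 12 in total.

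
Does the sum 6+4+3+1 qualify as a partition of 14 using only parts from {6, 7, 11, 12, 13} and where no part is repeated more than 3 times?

No

The parts sum to 14, and the condition 'each summand belongs to {6, 7, 11, 12, 13}' is violated.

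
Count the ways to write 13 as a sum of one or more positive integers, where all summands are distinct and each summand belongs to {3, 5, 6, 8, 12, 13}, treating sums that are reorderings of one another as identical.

2

The partitions of 13 that satisfy the conditions:
13
8,5
That's 2 in total.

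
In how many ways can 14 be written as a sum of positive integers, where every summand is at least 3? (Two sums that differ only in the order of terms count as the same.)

Listing the qualifying partitions of 14:
14
3 + 11
4 + 10
5 + 9
6 + 8
3 + 3 + 8
7 + 7
3 + 4 + 7
3 + 5 + 6
4 + 4 + 6
4 + 5 + 5
3 + 3 + 3 + 5
3 + 3 + 4 + 4

13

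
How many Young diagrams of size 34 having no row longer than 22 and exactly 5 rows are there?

565

Enumerating by decreasing first part gives 565 partitions in all.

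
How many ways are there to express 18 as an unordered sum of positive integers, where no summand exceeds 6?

Enumerating by decreasing first part gives 199 partitions in all.

199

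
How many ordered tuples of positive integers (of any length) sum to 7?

The number of compositions of n is 2^(n−1); here 2^6 = 64.

64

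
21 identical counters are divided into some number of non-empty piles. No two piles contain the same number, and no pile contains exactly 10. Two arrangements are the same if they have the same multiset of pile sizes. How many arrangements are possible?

A partial list (first 12 by largest part):
21
20 + 1
19 + 2
18 + 3
18 + 2 + 1
17 + 4
17 + 3 + 1
16 + 5
16 + 4 + 1
16 + 3 + 2
15 + 6
15 + 5 + 1
…and 53 more, for 65 total.

65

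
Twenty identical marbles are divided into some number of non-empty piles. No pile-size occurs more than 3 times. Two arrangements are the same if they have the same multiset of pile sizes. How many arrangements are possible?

320

Enumerating by decreasing first part gives 320 partitions in all.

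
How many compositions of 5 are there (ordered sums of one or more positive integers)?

Each of the 4 gaps between 5 units is either a break or not: 2^4 = 16.

16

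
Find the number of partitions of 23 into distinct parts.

Counting exhaustively, 104 partitions satisfy the conditions.

104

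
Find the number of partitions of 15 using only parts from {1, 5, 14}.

5

The partitions of 15 that satisfy the conditions:
14,1
5,5,5
5,5,1,1,1,1,1
5,1,1,1,1,1,1,1,1,1,1
1,1,1,1,1,1,1,1,1,1,1,1,1,1,1
That's 5 in total.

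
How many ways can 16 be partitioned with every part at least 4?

11

The partitions of 16 that satisfy the conditions:
16
12,4
11,5
10,6
9,7
8,8
8,4,4
7,5,4
6,6,4
6,5,5
4,4,4,4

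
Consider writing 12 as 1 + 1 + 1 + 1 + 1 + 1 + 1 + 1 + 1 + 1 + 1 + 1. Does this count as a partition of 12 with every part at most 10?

The parts sum to 12, and the condition 'no summand exceeds 10' holds.

Yes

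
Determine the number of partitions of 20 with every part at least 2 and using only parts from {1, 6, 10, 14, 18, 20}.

3

They are:
20
14+6
10+10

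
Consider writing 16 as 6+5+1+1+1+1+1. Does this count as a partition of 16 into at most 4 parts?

No

The parts sum to 16, and the condition 'there are at most 4 summands' is violated.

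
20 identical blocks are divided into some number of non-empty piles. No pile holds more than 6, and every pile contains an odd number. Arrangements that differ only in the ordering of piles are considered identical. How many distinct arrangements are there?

They are:
5+5+5+5
5+5+5+3+1+1
5+5+5+1+1+1+1+1
5+5+3+3+3+1
5+5+3+3+1+1+1+1
5+5+3+1+1+1+1+1+1+1
5+5+1+1+1+1+1+1+1+1+1+1
5+3+3+3+3+3
5+3+3+3+3+1+1+1
5+3+3+3+1+1+1+1+1+1
5+3+3+1+1+1+1+1+1+1+1+1
5+3+1+1+1+1+1+1+1+1+1+1+1+1
5+1+1+1+1+1+1+1+1+1+1+1+1+1+1+1
3+3+3+3+3+3+1+1
3+3+3+3+3+1+1+1+1+1
3+3+3+3+1+1+1+1+1+1+1+1
3+3+3+1+1+1+1+1+1+1+1+1+1+1
3+3+1+1+1+1+1+1+1+1+1+1+1+1+1+1
3+1+1+1+1+1+1+1+1+1+1+1+1+1+1+1+1+1
1+1+1+1+1+1+1+1+1+1+1+1+1+1+1+1+1+1+1+1
That's 20 in total.

20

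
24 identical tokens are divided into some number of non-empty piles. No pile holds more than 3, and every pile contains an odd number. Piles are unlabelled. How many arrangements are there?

9

They are:
3+3+3+3+3+3+3+3
3+3+3+3+3+3+3+1+1+1
3+3+3+3+3+3+1+1+1+1+1+1
3+3+3+3+3+1+1+1+1+1+1+1+1+1
3+3+3+3+1+1+1+1+1+1+1+1+1+1+1+1
3+3+3+1+1+1+1+1+1+1+1+1+1+1+1+1+1+1
3+3+1+1+1+1+1+1+1+1+1+1+1+1+1+1+1+1+1+1
3+1+1+1+1+1+1+1+1+1+1+1+1+1+1+1+1+1+1+1+1+1
1+1+1+1+1+1+1+1+1+1+1+1+1+1+1+1+1+1+1+1+1+1+1+1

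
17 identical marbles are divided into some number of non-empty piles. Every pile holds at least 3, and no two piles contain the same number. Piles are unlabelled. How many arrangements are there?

12

Enumerating:
17
14,3
13,4
12,5
11,6
10,7
10,4,3
9,8
9,5,3
8,6,3
8,5,4
7,6,4
Counting gives 12.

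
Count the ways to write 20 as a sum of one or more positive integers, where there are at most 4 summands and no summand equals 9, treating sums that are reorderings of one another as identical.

92

Systematic enumeration (by largest part, then next-largest, …) yields 92.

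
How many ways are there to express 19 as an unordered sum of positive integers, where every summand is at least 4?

Listing the qualifying partitions of 19:
19
4 + 15
5 + 14
6 + 13
7 + 12
8 + 11
4 + 4 + 11
9 + 10
4 + 5 + 10
4 + 6 + 9
5 + 5 + 9
4 + 7 + 8
5 + 6 + 8
5 + 7 + 7
6 + 6 + 7
4 + 4 + 4 + 7
4 + 4 + 5 + 6
4 + 5 + 5 + 5
That's 18 in total.

18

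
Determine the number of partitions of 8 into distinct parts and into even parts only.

2

The partitions of 8 that satisfy the conditions:
8
6, 2
Counting gives 2.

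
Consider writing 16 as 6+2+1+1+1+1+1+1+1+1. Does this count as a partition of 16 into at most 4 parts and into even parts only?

The parts sum to 16, and the condition 'there are at most 4 summands' is violated.

No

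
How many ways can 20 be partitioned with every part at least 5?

They are:
20
15 + 5
14 + 6
13 + 7
12 + 8
11 + 9
10 + 10
10 + 5 + 5
9 + 6 + 5
8 + 7 + 5
8 + 6 + 6
7 + 7 + 6
5 + 5 + 5 + 5
Counting gives 13.

13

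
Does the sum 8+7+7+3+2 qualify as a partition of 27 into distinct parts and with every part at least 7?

The parts sum to 27, and the condition 'all summands are distinct' is violated.

No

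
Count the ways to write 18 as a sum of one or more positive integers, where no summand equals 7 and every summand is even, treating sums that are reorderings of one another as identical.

A partial list (first 12 by largest part):
18
16,2
14,4
14,2,2
12,6
12,4,2
12,2,2,2
10,8
10,6,2
10,4,4
10,4,2,2
10,2,2,2,2
…and 18 more, for 30 total.

30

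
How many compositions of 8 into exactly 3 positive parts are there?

21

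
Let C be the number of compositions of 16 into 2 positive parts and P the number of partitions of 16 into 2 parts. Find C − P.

Compositions: C(15,1) = 15.
Unordered (partitions into 2 parts): 8.
Difference: 15 − 8 = 7.

7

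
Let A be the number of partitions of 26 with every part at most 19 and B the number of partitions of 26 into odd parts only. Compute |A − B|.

Partitions of 26 with every part at most 19: 2406.
Partitions of 26 into odd parts only: 165.
|2406 − 165| = 2241.

2241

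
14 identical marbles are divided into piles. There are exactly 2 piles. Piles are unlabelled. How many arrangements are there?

7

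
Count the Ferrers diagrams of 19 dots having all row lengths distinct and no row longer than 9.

21

Listing the qualifying partitions of 19:
9, 8, 2
9, 7, 3
9, 7, 2, 1
9, 6, 4
9, 6, 3, 1
9, 5, 4, 1
9, 5, 3, 2
9, 4, 3, 2, 1
8, 7, 4
8, 7, 3, 1
8, 6, 5
8, 6, 4, 1
8, 6, 3, 2
8, 5, 4, 2
8, 5, 3, 2, 1
7, 6, 5, 1
7, 6, 4, 2
7, 6, 3, 2, 1
7, 5, 4, 3
7, 5, 4, 2, 1
6, 5, 4, 3, 1
That's 21 in total.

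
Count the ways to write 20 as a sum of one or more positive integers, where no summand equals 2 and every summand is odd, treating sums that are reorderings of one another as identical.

A partial list (first 12 by largest part):
19,1
17,3
17,1,1,1
15,5
15,3,1,1
15,1,1,1,1,1
13,7
13,5,1,1
13,3,3,1
13,3,1,1,1,1
13,1,1,1,1,1,1,1
11,9
…and 52 more, for 64 total.

64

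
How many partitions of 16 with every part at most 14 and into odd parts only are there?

There are too many to list fully; the first 12 (by largest part) are:
13+3
13+1+1+1
11+5
11+3+1+1
11+1+1+1+1+1
9+7
9+5+1+1
9+3+3+1
9+3+1+1+1+1
9+1+1+1+1+1+1+1
7+7+1+1
7+5+3+1
…and 19 more, for 31 total.

31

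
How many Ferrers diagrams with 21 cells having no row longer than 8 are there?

A full systematic count gives 525.

525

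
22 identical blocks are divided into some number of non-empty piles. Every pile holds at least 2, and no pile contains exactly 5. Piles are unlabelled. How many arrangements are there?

144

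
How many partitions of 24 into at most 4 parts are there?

Counting exhaustively, 169 partitions satisfy the conditions.

169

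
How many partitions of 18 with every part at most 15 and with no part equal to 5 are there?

Systematic enumeration (by largest part, then next-largest, …) yields 280.

280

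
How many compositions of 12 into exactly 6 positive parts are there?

Place 5 bars in the 11 internal gaps of a row of 12 dots: C(11,5) = 462.

462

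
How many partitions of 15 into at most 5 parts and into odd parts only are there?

They are:
15
13+1+1
11+3+1
11+1+1+1+1
9+5+1
9+3+3
9+3+1+1+1
7+7+1
7+5+3
7+5+1+1+1
7+3+3+1+1
5+5+5
5+5+3+1+1
5+3+3+3+1
3+3+3+3+3

15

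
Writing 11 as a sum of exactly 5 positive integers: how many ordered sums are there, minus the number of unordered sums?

200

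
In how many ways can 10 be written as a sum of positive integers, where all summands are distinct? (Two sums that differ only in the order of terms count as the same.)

The partitions of 10 that satisfy the conditions:
10
9, 1
8, 2
7, 3
7, 2, 1
6, 4
6, 3, 1
5, 4, 1
5, 3, 2
4, 3, 2, 1

10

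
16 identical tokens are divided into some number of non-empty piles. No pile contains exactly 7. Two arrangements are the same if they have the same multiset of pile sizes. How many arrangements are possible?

A full systematic count gives 201.

201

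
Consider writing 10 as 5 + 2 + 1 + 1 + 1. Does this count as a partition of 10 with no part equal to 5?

No

The parts sum to 10, and the condition 'no summand equals 5' is violated.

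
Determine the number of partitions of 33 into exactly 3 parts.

A full systematic count gives 91.

91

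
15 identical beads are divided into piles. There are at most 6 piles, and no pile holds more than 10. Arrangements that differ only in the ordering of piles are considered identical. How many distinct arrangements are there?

98

Direct enumeration gives 98 partitions.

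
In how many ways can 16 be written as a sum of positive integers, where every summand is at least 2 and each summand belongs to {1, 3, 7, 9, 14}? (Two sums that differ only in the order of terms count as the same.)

They are:
9, 7
7, 3, 3, 3

2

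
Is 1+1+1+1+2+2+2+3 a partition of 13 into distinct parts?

No

The parts sum to 13, and the condition 'all summands are distinct' is violated.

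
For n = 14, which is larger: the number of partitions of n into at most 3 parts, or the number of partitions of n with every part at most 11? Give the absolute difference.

107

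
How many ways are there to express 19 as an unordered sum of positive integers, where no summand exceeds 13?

471

Direct enumeration gives 471 partitions.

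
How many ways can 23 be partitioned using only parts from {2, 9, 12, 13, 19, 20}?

4

The partitions of 23 that satisfy the conditions:
19,2,2
13,2,2,2,2,2
12,9,2
9,2,2,2,2,2,2,2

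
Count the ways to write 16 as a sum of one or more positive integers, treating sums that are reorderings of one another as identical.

231

Direct enumeration gives 231 partitions.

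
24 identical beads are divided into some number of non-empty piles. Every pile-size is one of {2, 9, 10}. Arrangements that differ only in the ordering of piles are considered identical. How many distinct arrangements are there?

4

Listing the qualifying partitions of 24:
10 + 10 + 2 + 2
10 + 2 + 2 + 2 + 2 + 2 + 2 + 2
9 + 9 + 2 + 2 + 2
2 + 2 + 2 + 2 + 2 + 2 + 2 + 2 + 2 + 2 + 2 + 2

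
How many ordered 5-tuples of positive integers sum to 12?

330

Place 4 bars in the 11 internal gaps of a row of 12 dots: C(11,4) = 330.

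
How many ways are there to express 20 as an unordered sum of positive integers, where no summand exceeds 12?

582

Enumerating by decreasing first part gives 582 partitions in all.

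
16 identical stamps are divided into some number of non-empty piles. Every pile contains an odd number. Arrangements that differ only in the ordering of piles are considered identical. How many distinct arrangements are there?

32

A partial list (first 12 by largest part):
15 + 1
13 + 3
13 + 1 + 1 + 1
11 + 5
11 + 3 + 1 + 1
11 + 1 + 1 + 1 + 1 + 1
9 + 7
9 + 5 + 1 + 1
9 + 3 + 3 + 1
9 + 3 + 1 + 1 + 1 + 1
9 + 1 + 1 + 1 + 1 + 1 + 1 + 1
7 + 7 + 1 + 1
…and 20 more, for 32 total.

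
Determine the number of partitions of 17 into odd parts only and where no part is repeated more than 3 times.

The partitions of 17 that satisfy the conditions:
17
15,1,1
13,3,1
11,5,1
11,3,3
11,3,1,1,1
9,7,1
9,5,3
9,5,1,1,1
9,3,3,1,1
7,7,3
7,7,1,1,1
7,5,5
7,5,3,1,1
7,3,3,3,1
5,5,5,1,1
5,5,3,3,1
5,3,3,3,1,1,1

18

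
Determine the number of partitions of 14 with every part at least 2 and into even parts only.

15

The partitions of 14 that satisfy the conditions:
14
12,2
10,4
10,2,2
8,6
8,4,2
8,2,2,2
6,6,2
6,4,4
6,4,2,2
6,2,2,2,2
4,4,4,2
4,4,2,2,2
4,2,2,2,2,2
2,2,2,2,2,2,2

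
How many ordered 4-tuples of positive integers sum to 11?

120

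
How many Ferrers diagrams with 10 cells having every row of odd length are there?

Enumerating:
9,1
7,3
7,1,1,1
5,5
5,3,1,1
5,1,1,1,1,1
3,3,3,1
3,3,1,1,1,1
3,1,1,1,1,1,1,1
1,1,1,1,1,1,1,1,1,1

10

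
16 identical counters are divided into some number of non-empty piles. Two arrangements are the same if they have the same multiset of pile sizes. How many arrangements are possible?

There are 231 such partitions.

231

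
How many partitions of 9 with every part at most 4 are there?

Enumerating:
1 + 4 + 4
2 + 3 + 4
1 + 1 + 3 + 4
1 + 2 + 2 + 4
1 + 1 + 1 + 2 + 4
1 + 1 + 1 + 1 + 1 + 4
3 + 3 + 3
1 + 2 + 3 + 3
1 + 1 + 1 + 3 + 3
2 + 2 + 2 + 3
1 + 1 + 2 + 2 + 3
1 + 1 + 1 + 1 + 2 + 3
1 + 1 + 1 + 1 + 1 + 1 + 3
1 + 2 + 2 + 2 + 2
1 + 1 + 1 + 2 + 2 + 2
1 + 1 + 1 + 1 + 1 + 2 + 2
1 + 1 + 1 + 1 + 1 + 1 + 1 + 2
1 + 1 + 1 + 1 + 1 + 1 + 1 + 1 + 1
Counting gives 18.

18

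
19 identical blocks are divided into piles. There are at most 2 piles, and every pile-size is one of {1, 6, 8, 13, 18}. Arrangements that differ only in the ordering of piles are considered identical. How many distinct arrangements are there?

They are:
1,18
6,13
That's 2 in total.

2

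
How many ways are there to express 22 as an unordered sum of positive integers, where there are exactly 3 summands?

40

A partial list (first 12 by largest part):
20, 1, 1
19, 2, 1
18, 3, 1
18, 2, 2
17, 4, 1
17, 3, 2
16, 5, 1
16, 4, 2
16, 3, 3
15, 6, 1
15, 5, 2
15, 4, 3
…and 28 more, for 40 total.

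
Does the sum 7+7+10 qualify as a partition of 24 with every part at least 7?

Yes

The parts sum to 24, and the condition 'every summand is at least 7' holds.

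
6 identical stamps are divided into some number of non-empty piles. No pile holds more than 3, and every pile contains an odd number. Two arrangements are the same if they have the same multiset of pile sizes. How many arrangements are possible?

The partitions of 6 that satisfy the conditions:
3 + 3
1 + 1 + 1 + 3
1 + 1 + 1 + 1 + 1 + 1

3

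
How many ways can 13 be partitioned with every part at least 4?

Enumerating:
13
9+4
8+5
7+6
5+4+4

5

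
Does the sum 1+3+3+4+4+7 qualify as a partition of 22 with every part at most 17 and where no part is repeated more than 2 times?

Yes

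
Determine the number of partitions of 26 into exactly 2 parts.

13

They are:
25+1
24+2
23+3
22+4
21+5
20+6
19+7
18+8
17+9
16+10
15+11
14+12
13+13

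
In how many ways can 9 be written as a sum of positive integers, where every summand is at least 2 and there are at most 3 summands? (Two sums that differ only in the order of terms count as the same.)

7

The partitions of 9 that satisfy the conditions:
9
2,7
3,6
4,5
2,2,5
2,3,4
3,3,3
Counting gives 7.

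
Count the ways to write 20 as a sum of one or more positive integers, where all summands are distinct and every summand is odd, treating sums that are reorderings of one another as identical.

Enumerating:
19+1
17+3
15+5
13+7
11+9
11+5+3+1
9+7+3+1
That's 7 in total.

7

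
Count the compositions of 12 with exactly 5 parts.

Place 4 bars in the 11 internal gaps of a row of 12 dots: C(11,4) = 330.

330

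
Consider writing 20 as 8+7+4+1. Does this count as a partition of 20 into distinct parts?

The parts sum to 20, and the condition 'all summands are distinct' holds.

Yes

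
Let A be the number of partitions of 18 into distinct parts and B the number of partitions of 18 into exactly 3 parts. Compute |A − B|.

Partitions of 18 into distinct parts: 46.
Partitions of 18 into exactly 3 parts: 27.
|46 − 27| = 19.

19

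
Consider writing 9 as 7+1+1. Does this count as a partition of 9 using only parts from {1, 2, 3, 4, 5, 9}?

The parts sum to 9, and the condition 'each summand belongs to {1, 2, 3, 4, 5, 9}' is violated.

No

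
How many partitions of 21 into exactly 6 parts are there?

110

Enumerating by decreasing first part gives 110 partitions in all.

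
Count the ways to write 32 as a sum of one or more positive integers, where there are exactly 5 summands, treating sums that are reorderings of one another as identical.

480

There are 480 such partitions.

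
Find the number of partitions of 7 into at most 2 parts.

Enumerating:
7
6+1
5+2
4+3
That's 4 in total.

4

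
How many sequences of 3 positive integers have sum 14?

78

By stars and bars with positive parts, the count is C(13,2) = 78.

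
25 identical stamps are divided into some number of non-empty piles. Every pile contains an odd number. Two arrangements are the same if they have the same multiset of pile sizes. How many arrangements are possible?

Direct enumeration gives 142 partitions.

142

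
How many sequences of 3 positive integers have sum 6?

10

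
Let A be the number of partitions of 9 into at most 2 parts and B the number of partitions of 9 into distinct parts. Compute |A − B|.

3

Partitions of 9 into at most 2 parts: 5.
Partitions of 9 into distinct parts: 8.
|5 − 8| = 3.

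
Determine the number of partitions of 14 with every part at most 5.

70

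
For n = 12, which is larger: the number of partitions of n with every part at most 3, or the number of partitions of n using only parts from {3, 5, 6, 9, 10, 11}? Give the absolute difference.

15

Partitions of 12 with every part at most 3: 19.
Partitions of 12 using only parts from {3, 5, 6, 9, 10, 11}: 4.
|19 − 4| = 15.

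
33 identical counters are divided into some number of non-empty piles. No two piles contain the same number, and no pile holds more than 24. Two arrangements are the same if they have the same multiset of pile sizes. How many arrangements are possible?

423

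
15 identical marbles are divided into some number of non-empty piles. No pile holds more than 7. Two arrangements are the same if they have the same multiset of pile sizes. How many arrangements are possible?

131

Direct enumeration gives 131 partitions.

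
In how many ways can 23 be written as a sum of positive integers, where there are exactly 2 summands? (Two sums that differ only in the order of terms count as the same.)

11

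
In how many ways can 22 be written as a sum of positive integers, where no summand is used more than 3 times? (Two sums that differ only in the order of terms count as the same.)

484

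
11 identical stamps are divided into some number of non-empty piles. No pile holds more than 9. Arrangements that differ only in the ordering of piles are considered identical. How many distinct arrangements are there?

54

A partial list (first 12 by largest part):
9 + 2
9 + 1 + 1
8 + 3
8 + 2 + 1
8 + 1 + 1 + 1
7 + 4
7 + 3 + 1
7 + 2 + 2
7 + 2 + 1 + 1
7 + 1 + 1 + 1 + 1
6 + 5
6 + 4 + 1
…and 42 more, for 54 total.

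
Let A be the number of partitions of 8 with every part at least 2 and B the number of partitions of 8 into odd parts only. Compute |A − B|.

Partitions of 8 with every part at least 2: 7.
Partitions of 8 into odd parts only: 6.
|7 − 6| = 1.

1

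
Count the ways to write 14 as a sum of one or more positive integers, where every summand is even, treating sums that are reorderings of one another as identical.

15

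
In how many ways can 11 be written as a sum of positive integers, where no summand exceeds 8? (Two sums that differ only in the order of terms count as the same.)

A partial list (first 12 by largest part):
8, 3
8, 2, 1
8, 1, 1, 1
7, 4
7, 3, 1
7, 2, 2
7, 2, 1, 1
7, 1, 1, 1, 1
6, 5
6, 4, 1
6, 3, 2
6, 3, 1, 1
…and 40 more, for 52 total.

52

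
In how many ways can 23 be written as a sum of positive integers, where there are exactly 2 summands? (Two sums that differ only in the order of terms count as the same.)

Enumerating:
22 + 1
21 + 2
20 + 3
19 + 4
18 + 5
17 + 6
16 + 7
15 + 8
14 + 9
13 + 10
12 + 11

11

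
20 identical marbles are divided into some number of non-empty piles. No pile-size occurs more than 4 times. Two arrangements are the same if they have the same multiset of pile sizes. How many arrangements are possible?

Enumerating by decreasing first part gives 409 partitions in all.

409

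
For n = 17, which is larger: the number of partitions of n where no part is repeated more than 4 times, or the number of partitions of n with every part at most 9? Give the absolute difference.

Partitions of 17 where no part is repeated more than 4 times: 205.
Partitions of 17 with every part at most 9: 252.
|205 − 252| = 47.

47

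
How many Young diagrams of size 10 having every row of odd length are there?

10

The partitions of 10 that satisfy the conditions:
9 + 1
7 + 3
7 + 1 + 1 + 1
5 + 5
5 + 3 + 1 + 1
5 + 1 + 1 + 1 + 1 + 1
3 + 3 + 3 + 1
3 + 3 + 1 + 1 + 1 + 1
3 + 1 + 1 + 1 + 1 + 1 + 1 + 1
1 + 1 + 1 + 1 + 1 + 1 + 1 + 1 + 1 + 1
Counting gives 10.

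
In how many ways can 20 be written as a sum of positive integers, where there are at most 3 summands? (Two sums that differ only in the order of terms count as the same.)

44

A partial list (first 12 by largest part):
20
19,1
18,2
18,1,1
17,3
17,2,1
16,4
16,3,1
16,2,2
15,5
15,4,1
15,3,2
…and 32 more, for 44 total.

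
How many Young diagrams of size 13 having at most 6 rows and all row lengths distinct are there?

18

They are:
13
12,1
11,2
10,3
10,2,1
9,4
9,3,1
8,5
8,4,1
8,3,2
7,6
7,5,1
7,4,2
7,3,2,1
6,5,2
6,4,3
6,4,2,1
5,4,3,1
Counting gives 18.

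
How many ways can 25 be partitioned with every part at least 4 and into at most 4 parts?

49

A partial list (first 12 by largest part):
25
4,21
5,20
6,19
7,18
8,17
4,4,17
9,16
4,5,16
10,15
4,6,15
5,5,15
…and 37 more, for 49 total.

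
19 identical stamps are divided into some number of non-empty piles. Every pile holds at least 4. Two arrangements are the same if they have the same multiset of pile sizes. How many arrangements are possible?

Enumerating:
19
15+4
14+5
13+6
12+7
11+8
11+4+4
10+9
10+5+4
9+6+4
9+5+5
8+7+4
8+6+5
7+7+5
7+6+6
7+4+4+4
6+5+4+4
5+5+5+4
That's 18 in total.

18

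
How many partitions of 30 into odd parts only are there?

Enumerating by decreasing first part gives 296 partitions in all.

296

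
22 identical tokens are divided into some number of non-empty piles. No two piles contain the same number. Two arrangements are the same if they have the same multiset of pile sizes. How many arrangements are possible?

Systematic enumeration (by largest part, then next-largest, …) yields 89.

89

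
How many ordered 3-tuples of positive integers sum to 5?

A composition of 5 into 3 positive parts is chosen by placing 2 dividers among the 4 gaps between 5 units: C(4,2) = 6.

6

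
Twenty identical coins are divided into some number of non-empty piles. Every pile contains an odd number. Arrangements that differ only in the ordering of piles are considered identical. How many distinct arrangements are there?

64

A partial list (first 12 by largest part):
19 + 1
17 + 3
17 + 1 + 1 + 1
15 + 5
15 + 3 + 1 + 1
15 + 1 + 1 + 1 + 1 + 1
13 + 7
13 + 5 + 1 + 1
13 + 3 + 3 + 1
13 + 3 + 1 + 1 + 1 + 1
13 + 1 + 1 + 1 + 1 + 1 + 1 + 1
11 + 9
…and 52 more, for 64 total.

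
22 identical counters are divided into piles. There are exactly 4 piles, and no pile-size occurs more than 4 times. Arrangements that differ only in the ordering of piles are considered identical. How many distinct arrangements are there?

84

Direct enumeration gives 84 partitions.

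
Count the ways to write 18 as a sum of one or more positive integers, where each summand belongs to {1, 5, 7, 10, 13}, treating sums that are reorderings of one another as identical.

Enumerating:
13, 5
13, 1, 1, 1, 1, 1
10, 7, 1
10, 5, 1, 1, 1
10, 1, 1, 1, 1, 1, 1, 1, 1
7, 7, 1, 1, 1, 1
7, 5, 5, 1
7, 5, 1, 1, 1, 1, 1, 1
7, 1, 1, 1, 1, 1, 1, 1, 1, 1, 1, 1
5, 5, 5, 1, 1, 1
5, 5, 1, 1, 1, 1, 1, 1, 1, 1
5, 1, 1, 1, 1, 1, 1, 1, 1, 1, 1, 1, 1, 1
1, 1, 1, 1, 1, 1, 1, 1, 1, 1, 1, 1, 1, 1, 1, 1, 1, 1

13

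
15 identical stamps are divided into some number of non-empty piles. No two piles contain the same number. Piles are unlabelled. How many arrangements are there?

27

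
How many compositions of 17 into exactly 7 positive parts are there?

8008

A composition of 17 into 7 positive parts is chosen by placing 6 dividers among the 16 gaps between 17 units: C(16,6) = 8008.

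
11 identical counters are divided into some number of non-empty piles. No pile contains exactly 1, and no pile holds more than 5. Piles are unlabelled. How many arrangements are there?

Listing the qualifying partitions of 11:
5+4+2
5+3+3
5+2+2+2
4+4+3
4+3+2+2
3+3+3+2
3+2+2+2+2

7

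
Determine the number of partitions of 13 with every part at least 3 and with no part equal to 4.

6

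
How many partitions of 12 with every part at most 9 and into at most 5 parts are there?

There are too many to list fully; the first 12 (by largest part) are:
9+3
9+2+1
9+1+1+1
8+4
8+3+1
8+2+2
8+2+1+1
8+1+1+1+1
7+5
7+4+1
7+3+2
7+3+1+1
…and 31 more, for 43 total.

43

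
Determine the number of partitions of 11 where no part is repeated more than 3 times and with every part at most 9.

36

There are too many to list fully; the first 12 (by largest part) are:
9,2
9,1,1
8,3
8,2,1
8,1,1,1
7,4
7,3,1
7,2,2
7,2,1,1
6,5
6,4,1
6,3,2
…and 24 more, for 36 total.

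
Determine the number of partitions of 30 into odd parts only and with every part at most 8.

A full systematic count gives 86.

86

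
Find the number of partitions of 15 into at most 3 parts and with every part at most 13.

25

Listing the qualifying partitions of 15:
13, 2
13, 1, 1
12, 3
12, 2, 1
11, 4
11, 3, 1
11, 2, 2
10, 5
10, 4, 1
10, 3, 2
9, 6
9, 5, 1
9, 4, 2
9, 3, 3
8, 7
8, 6, 1
8, 5, 2
8, 4, 3
7, 7, 1
7, 6, 2
7, 5, 3
7, 4, 4
6, 6, 3
6, 5, 4
5, 5, 5
Counting gives 25.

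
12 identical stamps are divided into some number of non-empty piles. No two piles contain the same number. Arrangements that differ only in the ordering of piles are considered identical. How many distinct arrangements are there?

15

Listing the qualifying partitions of 12:
12
11+1
10+2
9+3
9+2+1
8+4
8+3+1
7+5
7+4+1
7+3+2
6+5+1
6+4+2
6+3+2+1
5+4+3
5+4+2+1
That's 15 in total.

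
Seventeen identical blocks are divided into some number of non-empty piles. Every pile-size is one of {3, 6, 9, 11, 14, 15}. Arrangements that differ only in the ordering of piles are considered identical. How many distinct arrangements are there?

Listing the qualifying partitions of 17:
14,3
11,6
11,3,3
Counting gives 3.

3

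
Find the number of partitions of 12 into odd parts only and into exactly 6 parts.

3

Listing the qualifying partitions of 12:
7+1+1+1+1+1
5+3+1+1+1+1
3+3+3+1+1+1
That's 3 in total.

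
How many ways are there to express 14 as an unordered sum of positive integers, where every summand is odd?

22

Enumerating:
13 + 1
11 + 3
11 + 1 + 1 + 1
9 + 5
9 + 3 + 1 + 1
9 + 1 + 1 + 1 + 1 + 1
7 + 7
7 + 5 + 1 + 1
7 + 3 + 3 + 1
7 + 3 + 1 + 1 + 1 + 1
7 + 1 + 1 + 1 + 1 + 1 + 1 + 1
5 + 5 + 3 + 1
5 + 5 + 1 + 1 + 1 + 1
5 + 3 + 3 + 3
5 + 3 + 3 + 1 + 1 + 1
5 + 3 + 1 + 1 + 1 + 1 + 1 + 1
5 + 1 + 1 + 1 + 1 + 1 + 1 + 1 + 1 + 1
3 + 3 + 3 + 3 + 1 + 1
3 + 3 + 3 + 1 + 1 + 1 + 1 + 1
3 + 3 + 1 + 1 + 1 + 1 + 1 + 1 + 1 + 1
3 + 1 + 1 + 1 + 1 + 1 + 1 + 1 + 1 + 1 + 1 + 1
1 + 1 + 1 + 1 + 1 + 1 + 1 + 1 + 1 + 1 + 1 + 1 + 1 + 1
Counting gives 22.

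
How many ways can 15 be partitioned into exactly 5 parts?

30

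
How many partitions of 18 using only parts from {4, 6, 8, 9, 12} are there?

Enumerating:
12 + 6
9 + 9
8 + 6 + 4
6 + 6 + 6
6 + 4 + 4 + 4
Counting gives 5.

5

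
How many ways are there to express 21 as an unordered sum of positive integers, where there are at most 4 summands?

120

Counting exhaustively, 120 partitions satisfy the conditions.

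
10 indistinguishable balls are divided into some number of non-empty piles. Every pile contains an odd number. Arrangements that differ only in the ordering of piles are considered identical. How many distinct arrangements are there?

10

Listing the qualifying partitions of 10:
9 + 1
7 + 3
7 + 1 + 1 + 1
5 + 5
5 + 3 + 1 + 1
5 + 1 + 1 + 1 + 1 + 1
3 + 3 + 3 + 1
3 + 3 + 1 + 1 + 1 + 1
3 + 1 + 1 + 1 + 1 + 1 + 1 + 1
1 + 1 + 1 + 1 + 1 + 1 + 1 + 1 + 1 + 1
That's 10 in total.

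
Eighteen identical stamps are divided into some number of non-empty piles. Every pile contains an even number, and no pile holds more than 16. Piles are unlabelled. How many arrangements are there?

A partial list (first 12 by largest part):
16,2
14,4
14,2,2
12,6
12,4,2
12,2,2,2
10,8
10,6,2
10,4,4
10,4,2,2
10,2,2,2,2
8,8,2
…and 17 more, for 29 total.

29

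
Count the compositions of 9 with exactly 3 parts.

28

Equivalently, choose which 2 of the 8 gaps become plus signs: C(8,2) = 28.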